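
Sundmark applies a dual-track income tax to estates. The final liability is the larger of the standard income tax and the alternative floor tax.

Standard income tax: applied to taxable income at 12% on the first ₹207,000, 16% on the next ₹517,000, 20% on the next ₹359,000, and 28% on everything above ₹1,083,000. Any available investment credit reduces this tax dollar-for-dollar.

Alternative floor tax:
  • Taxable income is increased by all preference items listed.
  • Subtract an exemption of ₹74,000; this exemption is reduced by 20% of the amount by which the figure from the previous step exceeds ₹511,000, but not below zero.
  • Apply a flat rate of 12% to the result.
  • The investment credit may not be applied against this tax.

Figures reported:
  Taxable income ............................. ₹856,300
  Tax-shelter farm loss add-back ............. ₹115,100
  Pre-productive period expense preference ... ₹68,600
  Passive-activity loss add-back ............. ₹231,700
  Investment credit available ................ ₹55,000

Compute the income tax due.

Alternative floor tax:
  Adjusted income: ₹856,300 + ₹115,100 + ₹68,600 + ₹231,700 = ₹1,271,700
  Exemption: 20% × (₹1,271,700 − ₹511,000) = ₹152,140 ≥ ₹74,000, so the exemption is fully phased out
  Base: ₹1,271,700 − ₹0 = ₹1,271,700
  ₹1,271,700 × 12% = ₹152,604

Standard income tax:
  ₹207,000 × 12% = ₹24,840
  ₹517,000 × 16% = ₹82,720
  ₹132,300 × 20% = ₹26,460
  → ₹134,020
  Less investment credit ₹55,000 → ₹79,020

₹152,604 > ₹79,020, so the alternative floor tax is the binding amount.

₹152,604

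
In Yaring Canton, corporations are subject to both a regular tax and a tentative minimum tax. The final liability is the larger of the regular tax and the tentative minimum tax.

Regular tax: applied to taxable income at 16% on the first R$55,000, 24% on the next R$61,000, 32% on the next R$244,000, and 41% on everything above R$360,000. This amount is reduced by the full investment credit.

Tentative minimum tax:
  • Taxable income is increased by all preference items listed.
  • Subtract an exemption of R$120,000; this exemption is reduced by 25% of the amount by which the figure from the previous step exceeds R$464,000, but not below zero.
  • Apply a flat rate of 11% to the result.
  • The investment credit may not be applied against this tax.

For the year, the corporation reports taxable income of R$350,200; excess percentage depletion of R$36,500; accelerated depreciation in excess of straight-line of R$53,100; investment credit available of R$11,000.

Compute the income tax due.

Tentative minimum tax:
  Adjusted income: R$350,200 + R$36,500 + R$53,100 = R$439,800
  Exemption: R$439,800 ≤ R$464,000, so full R$120,000 applies
  Base: R$439,800 − R$120,000 = R$319,800
  R$319,800 × 11% = R$35,178

Regular tax:
  R$55,000 × 16% = R$8,800
  R$61,000 × 24% = R$14,640
  R$234,200 × 32% = R$74,944
  → R$98,384
  Less investment credit R$11,000 → R$87,384

R$87,384 > R$35,178, so the regular tax governs.

R$87,384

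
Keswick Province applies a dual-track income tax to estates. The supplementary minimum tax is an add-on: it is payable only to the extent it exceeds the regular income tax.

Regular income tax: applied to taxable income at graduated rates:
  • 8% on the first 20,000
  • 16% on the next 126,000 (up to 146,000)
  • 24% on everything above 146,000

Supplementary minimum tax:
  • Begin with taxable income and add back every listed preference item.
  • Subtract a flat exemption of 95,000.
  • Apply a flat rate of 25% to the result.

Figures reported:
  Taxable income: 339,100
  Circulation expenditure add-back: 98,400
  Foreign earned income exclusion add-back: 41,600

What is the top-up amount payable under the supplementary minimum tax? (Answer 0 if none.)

Regular income tax:
  20,000 × 8% = 1,600
  126,000 × 16% = 20,160
  193,100 × 24% = 46,344
  → 68,104

Supplementary minimum tax:
  Adjusted income: 339,100 + 98,400 + 41,600 = 479,100
  Less exemption 95,000 → base 384,100
  384,100 × 25% = 96,025

Excess of supplementary minimum tax over regular income tax: 96,025 − 68,104 = 27,921.

27,921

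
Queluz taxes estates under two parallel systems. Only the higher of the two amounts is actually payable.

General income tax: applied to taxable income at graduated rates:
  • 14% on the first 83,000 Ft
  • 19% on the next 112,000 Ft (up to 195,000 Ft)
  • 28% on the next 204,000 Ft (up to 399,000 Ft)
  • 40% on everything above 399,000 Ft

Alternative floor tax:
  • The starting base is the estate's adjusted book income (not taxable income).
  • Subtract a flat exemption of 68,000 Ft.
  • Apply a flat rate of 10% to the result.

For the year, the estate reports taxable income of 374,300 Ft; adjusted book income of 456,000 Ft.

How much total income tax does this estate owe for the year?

83,104 Ft

Alternative floor tax:
  Base (adjusted book income): 456,000 Ft
  Less exemption 68,000 Ft → base 388,000 Ft
  388,000 Ft × 10% = 38,800 Ft

General income tax:
  83,000 Ft × 14% = 11,620 Ft
  112,000 Ft × 19% = 21,280 Ft
  179,300 Ft × 28% = 50,204 Ft
  → 83,104 Ft

83,104 Ft > 38,800 Ft, so the general income tax governs.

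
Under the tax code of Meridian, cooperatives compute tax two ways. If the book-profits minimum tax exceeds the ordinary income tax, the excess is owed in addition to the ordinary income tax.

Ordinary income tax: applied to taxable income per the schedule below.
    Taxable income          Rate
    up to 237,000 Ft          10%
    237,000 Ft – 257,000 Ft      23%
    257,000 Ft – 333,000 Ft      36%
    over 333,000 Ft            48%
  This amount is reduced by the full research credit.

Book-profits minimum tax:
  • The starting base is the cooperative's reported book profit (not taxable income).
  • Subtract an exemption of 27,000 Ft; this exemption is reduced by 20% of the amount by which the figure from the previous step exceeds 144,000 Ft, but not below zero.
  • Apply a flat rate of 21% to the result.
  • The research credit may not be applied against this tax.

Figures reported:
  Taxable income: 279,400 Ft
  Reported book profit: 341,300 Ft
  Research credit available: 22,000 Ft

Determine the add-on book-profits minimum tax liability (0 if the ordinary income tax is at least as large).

57,309 Ft

Book-profits minimum tax:
  Base (reported book profit): 341,300 Ft
  Exemption: 20% × (341,300 Ft − 144,000 Ft) = 39,460 Ft ≥ 27,000 Ft, so the exemption is fully phased out
  Base: 341,300 Ft − 0 Ft = 341,300 Ft
  341,300 Ft × 21% = 71,673 Ft

Ordinary income tax:
  237,000 Ft × 10% = 23,700 Ft
  20,000 Ft × 23% = 4,600 Ft
  22,400 Ft × 36% = 8,064 Ft
  → 36,364 Ft
  Less research credit 22,000 Ft → 14,364 Ft

Excess of book-profits minimum tax over ordinary income tax: 71,673 Ft − 14,364 Ft = 57,309 Ft.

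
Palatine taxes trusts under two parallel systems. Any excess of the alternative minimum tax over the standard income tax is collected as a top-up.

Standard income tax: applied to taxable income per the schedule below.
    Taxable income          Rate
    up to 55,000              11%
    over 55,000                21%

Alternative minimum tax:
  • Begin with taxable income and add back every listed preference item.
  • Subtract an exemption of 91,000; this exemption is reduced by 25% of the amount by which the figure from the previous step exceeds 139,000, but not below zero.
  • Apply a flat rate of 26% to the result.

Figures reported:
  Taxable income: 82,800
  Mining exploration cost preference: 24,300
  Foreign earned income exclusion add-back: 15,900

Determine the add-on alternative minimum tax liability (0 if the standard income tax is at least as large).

0

Alternative minimum tax:
  Adjusted income: 82,800 + 24,300 + 15,900 = 123,000
  Exemption: 123,000 ≤ 139,000, so full 91,000 applies
  Base: 123,000 − 91,000 = 32,000
  32,000 × 26% = 8,320

Standard income tax:
  55,000 × 11% = 6,050
  27,800 × 21% = 5,838
  → 11,888

8,320 ≤ 11,888, so no add-on is due.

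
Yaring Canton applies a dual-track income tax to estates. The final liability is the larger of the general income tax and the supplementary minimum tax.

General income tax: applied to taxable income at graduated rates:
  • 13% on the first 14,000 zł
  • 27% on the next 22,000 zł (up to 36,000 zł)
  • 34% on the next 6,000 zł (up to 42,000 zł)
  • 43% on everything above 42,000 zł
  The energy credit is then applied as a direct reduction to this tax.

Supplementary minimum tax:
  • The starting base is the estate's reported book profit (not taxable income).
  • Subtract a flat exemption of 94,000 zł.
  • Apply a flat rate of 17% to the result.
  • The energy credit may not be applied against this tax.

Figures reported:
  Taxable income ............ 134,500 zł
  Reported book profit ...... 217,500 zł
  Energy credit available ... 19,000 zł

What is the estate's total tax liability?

30,575 zł

General income tax:
  14,000 zł × 13% = 1,820 zł
  22,000 zł × 27% = 5,940 zł
  6,000 zł × 34% = 2,040 zł
  92,500 zł × 43% = 39,775 zł
  → 49,575 zł
  Less energy credit 19,000 zł → 30,575 zł

Supplementary minimum tax:
  Base (reported book profit): 217,500 zł
  Less exemption 94,000 zł → base 123,500 zł
  123,500 zł × 17% = 20,995 zł

30,575 zł > 20,995 zł, so the general income tax governs.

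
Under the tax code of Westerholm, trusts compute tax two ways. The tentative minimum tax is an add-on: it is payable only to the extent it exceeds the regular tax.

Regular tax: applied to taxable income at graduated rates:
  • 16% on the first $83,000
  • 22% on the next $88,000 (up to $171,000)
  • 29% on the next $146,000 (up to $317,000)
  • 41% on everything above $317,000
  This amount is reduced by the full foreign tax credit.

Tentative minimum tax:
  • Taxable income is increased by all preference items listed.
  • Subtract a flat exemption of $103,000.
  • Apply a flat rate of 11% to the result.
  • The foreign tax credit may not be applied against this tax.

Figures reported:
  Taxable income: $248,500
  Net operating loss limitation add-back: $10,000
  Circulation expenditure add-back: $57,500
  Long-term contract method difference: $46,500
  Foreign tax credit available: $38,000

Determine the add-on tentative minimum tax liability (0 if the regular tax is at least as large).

$11,430

Regular tax:
  $83,000 × 16% = $13,280
  $88,000 × 22% = $19,360
  $77,500 × 29% = $22,475
  → $55,115
  Less foreign tax credit $38,000 → $17,115

Tentative minimum tax:
  Adjusted income: $248,500 + $10,000 + $57,500 + $46,500 = $362,500
  Less exemption $103,000 → base $259,500
  $259,500 × 11% = $28,545

Excess of tentative minimum tax over regular tax: $28,545 − $17,115 = $11,430.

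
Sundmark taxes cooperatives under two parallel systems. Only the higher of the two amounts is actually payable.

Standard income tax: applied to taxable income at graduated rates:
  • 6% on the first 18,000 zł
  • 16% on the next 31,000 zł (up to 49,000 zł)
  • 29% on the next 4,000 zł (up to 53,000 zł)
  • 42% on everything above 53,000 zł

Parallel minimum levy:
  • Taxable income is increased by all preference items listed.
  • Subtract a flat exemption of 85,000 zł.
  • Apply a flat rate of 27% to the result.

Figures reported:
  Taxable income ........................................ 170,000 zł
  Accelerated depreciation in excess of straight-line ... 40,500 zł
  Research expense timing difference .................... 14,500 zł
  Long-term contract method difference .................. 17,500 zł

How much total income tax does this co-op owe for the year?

56,340 zł

Parallel minimum levy:
  Adjusted income: 170,000 zł + 40,500 zł + 14,500 zł + 17,500 zł = 242,500 zł
  Less exemption 85,000 zł → base 157,500 zł
  157,500 zł × 27% = 42,525 zł

Standard income tax:
  18,000 zł × 6% = 1,080 zł
  31,000 zł × 16% = 4,960 zł
  4,000 zł × 29% = 1,160 zł
  117,000 zł × 42% = 49,140 zł
  → 56,340 zł

56,340 zł > 42,525 zł, so the standard income tax governs.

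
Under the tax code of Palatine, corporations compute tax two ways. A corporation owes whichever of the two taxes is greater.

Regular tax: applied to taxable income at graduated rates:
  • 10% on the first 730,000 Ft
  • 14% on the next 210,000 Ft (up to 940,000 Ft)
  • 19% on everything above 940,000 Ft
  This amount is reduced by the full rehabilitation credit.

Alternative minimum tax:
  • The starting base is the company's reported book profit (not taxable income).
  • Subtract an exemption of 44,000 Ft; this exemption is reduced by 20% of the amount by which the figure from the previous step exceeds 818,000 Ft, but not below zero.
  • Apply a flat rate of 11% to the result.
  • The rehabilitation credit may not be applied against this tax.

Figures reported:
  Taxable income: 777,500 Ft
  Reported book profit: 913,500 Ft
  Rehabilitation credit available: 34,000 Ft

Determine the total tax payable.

Regular tax:
  730,000 Ft × 10% = 73,000 Ft
  47,500 Ft × 14% = 6,650 Ft
  → 79,650 Ft
  Less rehabilitation credit 34,000 Ft → 45,650 Ft

Alternative minimum tax:
  Base (reported book profit): 913,500 Ft
  Exemption: 44,000 Ft − 20% × (913,500 Ft − 818,000 Ft) = 44,000 Ft − 19,100 Ft = 24,900 Ft
  Base: 913,500 Ft − 24,900 Ft = 888,600 Ft
  888,600 Ft × 11% = 97,746 Ft

97,746 Ft > 45,650 Ft, so the alternative minimum tax is the binding amount.

97,746 Ft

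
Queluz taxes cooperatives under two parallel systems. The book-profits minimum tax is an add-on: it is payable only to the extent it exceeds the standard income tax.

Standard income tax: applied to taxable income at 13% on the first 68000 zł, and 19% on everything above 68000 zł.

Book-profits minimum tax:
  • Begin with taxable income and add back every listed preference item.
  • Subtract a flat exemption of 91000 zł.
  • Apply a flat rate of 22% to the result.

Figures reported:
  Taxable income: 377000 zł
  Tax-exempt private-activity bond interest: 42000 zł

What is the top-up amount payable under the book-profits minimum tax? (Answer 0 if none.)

4610 zł

Book-profits minimum tax:
  Adjusted income: 377000 zł + 42000 zł = 419000 zł
  Less exemption 91000 zł → base 328000 zł
  328000 zł × 22% = 72160 zł

Standard income tax:
  68000 zł × 13% = 8840 zł
  309000 zł × 19% = 58710 zł
  → 67550 zł

Excess of book-profits minimum tax over standard income tax: 72160 zł − 67550 zł = 4610 zł.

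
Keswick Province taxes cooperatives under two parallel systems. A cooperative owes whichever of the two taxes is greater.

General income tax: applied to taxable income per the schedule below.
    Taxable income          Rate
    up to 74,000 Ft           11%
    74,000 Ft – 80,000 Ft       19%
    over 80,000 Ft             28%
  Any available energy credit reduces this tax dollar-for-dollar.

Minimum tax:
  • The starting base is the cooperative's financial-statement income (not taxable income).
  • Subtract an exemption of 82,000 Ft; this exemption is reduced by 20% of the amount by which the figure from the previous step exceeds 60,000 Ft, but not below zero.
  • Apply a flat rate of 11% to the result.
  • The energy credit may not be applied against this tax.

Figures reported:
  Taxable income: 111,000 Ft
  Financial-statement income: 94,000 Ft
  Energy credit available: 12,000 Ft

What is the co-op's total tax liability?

5,960 Ft

Minimum tax:
  Base (financial-statement income): 94,000 Ft
  Exemption: 82,000 Ft − 20% × (94,000 Ft − 60,000 Ft) = 82,000 Ft − 6,800 Ft = 75,200 Ft
  Base: 94,000 Ft − 75,200 Ft = 18,800 Ft
  18,800 Ft × 11% = 2,068 Ft

General income tax:
  74,000 Ft × 11% = 8,140 Ft
  6,000 Ft × 19% = 1,140 Ft
  31,000 Ft × 28% = 8,680 Ft
  → 17,960 Ft
  Less energy credit 12,000 Ft → 5,960 Ft

5,960 Ft > 2,068 Ft, so the general income tax governs.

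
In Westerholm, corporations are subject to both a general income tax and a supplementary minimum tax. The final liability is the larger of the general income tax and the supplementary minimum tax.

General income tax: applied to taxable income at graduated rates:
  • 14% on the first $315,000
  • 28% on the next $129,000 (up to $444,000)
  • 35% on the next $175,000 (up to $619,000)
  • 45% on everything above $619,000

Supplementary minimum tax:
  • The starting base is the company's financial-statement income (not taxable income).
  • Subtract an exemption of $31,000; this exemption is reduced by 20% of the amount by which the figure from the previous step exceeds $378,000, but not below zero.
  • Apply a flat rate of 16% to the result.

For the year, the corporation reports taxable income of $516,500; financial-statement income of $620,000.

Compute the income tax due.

Supplementary minimum tax:
  Base (financial-statement income): $620,000
  Exemption: 20% × ($620,000 − $378,000) = $48,400 ≥ $31,000, so the exemption is fully phased out
  Base: $620,000 − $0 = $620,000
  $620,000 × 16% = $99,200

General income tax:
  $315,000 × 14% = $44,100
  $129,000 × 28% = $36,120
  $72,500 × 35% = $25,375
  → $105,595

$105,595 > $99,200, so the general income tax governs.

$105,595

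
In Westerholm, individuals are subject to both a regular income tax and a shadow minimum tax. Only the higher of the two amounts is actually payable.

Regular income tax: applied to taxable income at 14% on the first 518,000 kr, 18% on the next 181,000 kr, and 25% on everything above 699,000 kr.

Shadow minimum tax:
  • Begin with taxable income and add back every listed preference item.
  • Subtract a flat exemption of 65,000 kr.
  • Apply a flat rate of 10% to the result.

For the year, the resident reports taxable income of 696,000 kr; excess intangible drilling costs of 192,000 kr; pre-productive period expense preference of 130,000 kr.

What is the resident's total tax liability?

104,560 kr

Shadow minimum tax:
  Adjusted income: 696,000 kr + 192,000 kr + 130,000 kr = 1,018,000 kr
  Less exemption 65,000 kr → base 953,000 kr
  953,000 kr × 10% = 95,300 kr

Regular income tax:
  518,000 kr × 14% = 72,520 kr
  178,000 kr × 18% = 32,040 kr
  → 104,560 kr

104,560 kr > 95,300 kr, so the regular income tax governs.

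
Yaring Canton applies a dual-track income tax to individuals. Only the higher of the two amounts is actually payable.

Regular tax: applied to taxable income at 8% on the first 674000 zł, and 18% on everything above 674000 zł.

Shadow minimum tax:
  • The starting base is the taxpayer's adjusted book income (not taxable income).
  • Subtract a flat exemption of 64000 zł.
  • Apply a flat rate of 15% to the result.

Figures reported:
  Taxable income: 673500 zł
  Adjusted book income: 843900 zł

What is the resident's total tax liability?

Regular tax:
  673500 zł × 8% = 53880 zł

Shadow minimum tax:
  Base (adjusted book income): 843900 zł
  Less exemption 64000 zł → base 779900 zł
  779900 zł × 15% = 116985 zł

116985 zł > 53880 zł, so the shadow minimum tax is the binding amount.

116985 zł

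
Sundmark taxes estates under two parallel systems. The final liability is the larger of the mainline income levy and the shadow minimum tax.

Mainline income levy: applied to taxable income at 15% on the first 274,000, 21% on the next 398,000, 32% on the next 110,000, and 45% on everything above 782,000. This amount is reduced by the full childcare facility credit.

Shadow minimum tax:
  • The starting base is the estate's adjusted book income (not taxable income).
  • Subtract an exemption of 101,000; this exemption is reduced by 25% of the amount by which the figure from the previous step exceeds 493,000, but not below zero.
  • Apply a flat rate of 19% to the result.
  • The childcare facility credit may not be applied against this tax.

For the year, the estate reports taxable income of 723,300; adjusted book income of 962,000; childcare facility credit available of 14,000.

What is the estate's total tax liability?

182,780

Shadow minimum tax:
  Base (adjusted book income): 962,000
  Exemption: 25% × (962,000 − 493,000) = 117,250 ≥ 101,000, so the exemption is fully phased out
  Base: 962,000 − 0 = 962,000
  962,000 × 19% = 182,780

Mainline income levy:
  274,000 × 15% = 41,100
  398,000 × 21% = 83,580
  51,300 × 32% = 16,416
  → 141,096
  Less childcare facility credit 14,000 → 127,096

182,780 > 127,096, so the shadow minimum tax is the binding amount.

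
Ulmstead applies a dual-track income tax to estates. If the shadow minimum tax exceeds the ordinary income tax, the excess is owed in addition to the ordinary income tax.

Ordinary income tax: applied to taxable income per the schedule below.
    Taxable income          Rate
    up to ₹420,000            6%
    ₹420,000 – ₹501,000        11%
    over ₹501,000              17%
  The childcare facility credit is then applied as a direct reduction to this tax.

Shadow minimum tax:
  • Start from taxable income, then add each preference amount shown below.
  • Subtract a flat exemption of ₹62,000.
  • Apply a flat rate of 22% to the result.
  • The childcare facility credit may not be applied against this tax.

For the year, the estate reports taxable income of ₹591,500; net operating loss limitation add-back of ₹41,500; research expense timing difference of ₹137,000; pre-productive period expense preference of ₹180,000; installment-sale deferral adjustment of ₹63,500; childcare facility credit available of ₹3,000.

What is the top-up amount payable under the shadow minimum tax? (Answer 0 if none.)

₹162,835

Shadow minimum tax:
  Adjusted income: ₹591,500 + ₹41,500 + ₹137,000 + ₹180,000 + ₹63,500 = ₹1,013,500
  Less exemption ₹62,000 → base ₹951,500
  ₹951,500 × 22% = ₹209,330

Ordinary income tax:
  ₹420,000 × 6% = ₹25,200
  ₹81,000 × 11% = ₹8,910
  ₹90,500 × 17% = ₹15,385
  → ₹49,495
  Less childcare facility credit ₹3,000 → ₹46,495

Excess of shadow minimum tax over ordinary income tax: ₹209,330 − ₹46,495 = ₹162,835.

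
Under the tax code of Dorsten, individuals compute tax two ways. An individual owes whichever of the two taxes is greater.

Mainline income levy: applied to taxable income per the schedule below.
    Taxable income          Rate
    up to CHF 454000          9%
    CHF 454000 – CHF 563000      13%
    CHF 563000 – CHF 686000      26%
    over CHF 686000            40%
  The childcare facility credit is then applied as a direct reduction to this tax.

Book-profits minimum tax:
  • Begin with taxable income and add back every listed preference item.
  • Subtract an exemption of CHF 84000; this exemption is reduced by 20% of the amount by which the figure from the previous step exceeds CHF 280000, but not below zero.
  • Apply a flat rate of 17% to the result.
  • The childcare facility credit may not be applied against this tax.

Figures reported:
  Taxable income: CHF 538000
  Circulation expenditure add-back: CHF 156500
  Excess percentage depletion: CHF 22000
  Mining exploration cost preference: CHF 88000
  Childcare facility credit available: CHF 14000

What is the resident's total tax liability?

Book-profits minimum tax:
  Adjusted income: CHF 538000 + CHF 156500 + CHF 22000 + CHF 88000 = CHF 804500
  Exemption: 20% × (CHF 804500 − CHF 280000) = CHF 104900 ≥ CHF 84000, so the exemption is fully phased out
  Base: CHF 804500 − CHF 0 = CHF 804500
  CHF 804500 × 17% = CHF 136765

Mainline income levy:
  CHF 454000 × 9% = CHF 40860
  CHF 84000 × 13% = CHF 10920
  → CHF 51780
  Less childcare facility credit CHF 14000 → CHF 37780

CHF 136765 > CHF 37780, so the book-profits minimum tax is the binding amount.

CHF 136765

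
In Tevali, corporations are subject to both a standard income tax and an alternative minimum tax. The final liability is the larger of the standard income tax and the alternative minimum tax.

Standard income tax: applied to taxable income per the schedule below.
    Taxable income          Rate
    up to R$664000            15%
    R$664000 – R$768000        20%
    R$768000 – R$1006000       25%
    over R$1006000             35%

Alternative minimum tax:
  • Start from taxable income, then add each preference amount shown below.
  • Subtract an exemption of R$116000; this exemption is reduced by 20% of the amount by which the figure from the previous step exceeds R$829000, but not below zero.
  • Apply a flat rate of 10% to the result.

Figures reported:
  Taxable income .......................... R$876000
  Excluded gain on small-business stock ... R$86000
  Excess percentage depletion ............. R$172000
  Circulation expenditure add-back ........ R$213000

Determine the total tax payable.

Alternative minimum tax:
  Adjusted income: R$876000 + R$86000 + R$172000 + R$213000 = R$1347000
  Exemption: R$116000 − 20% × (R$1347000 − R$829000) = R$116000 − R$103600 = R$12400
  Base: R$1347000 − R$12400 = R$1334600
  R$1334600 × 10% = R$133460

Standard income tax:
  R$664000 × 15% = R$99600
  R$104000 × 20% = R$20800
  R$108000 × 25% = R$27000
  → R$147400

R$147400 > R$133460, so the standard income tax governs.

R$147400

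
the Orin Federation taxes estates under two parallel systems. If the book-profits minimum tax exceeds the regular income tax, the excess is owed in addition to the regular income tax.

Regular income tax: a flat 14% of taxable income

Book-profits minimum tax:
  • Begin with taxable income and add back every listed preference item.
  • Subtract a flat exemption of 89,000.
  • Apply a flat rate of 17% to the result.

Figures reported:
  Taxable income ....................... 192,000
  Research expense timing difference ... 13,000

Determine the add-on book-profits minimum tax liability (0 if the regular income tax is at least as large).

Book-profits minimum tax:
  Adjusted income: 192,000 + 13,000 = 205,000
  Less exemption 89,000 → base 116,000
  116,000 × 17% = 19,720

Regular income tax:
  192,000 × 14% = 26,880

19,720 ≤ 26,880, so no add-on is due.

0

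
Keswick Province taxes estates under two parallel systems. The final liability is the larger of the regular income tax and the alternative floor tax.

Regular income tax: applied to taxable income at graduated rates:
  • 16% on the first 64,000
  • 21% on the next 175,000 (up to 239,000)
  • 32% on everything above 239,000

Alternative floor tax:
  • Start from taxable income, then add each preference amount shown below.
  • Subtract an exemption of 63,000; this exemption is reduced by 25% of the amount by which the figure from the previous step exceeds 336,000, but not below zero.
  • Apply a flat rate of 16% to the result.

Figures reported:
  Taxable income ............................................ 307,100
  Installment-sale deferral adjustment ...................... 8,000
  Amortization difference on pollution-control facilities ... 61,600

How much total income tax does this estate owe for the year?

Alternative floor tax:
  Adjusted income: 307,100 + 8,000 + 61,600 = 376,700
  Exemption: 63,000 − 25% × (376,700 − 336,000) = 63,000 − 10,175 = 52,825
  Base: 376,700 − 52,825 = 323,875
  323,875 × 16% = 51,820

Regular income tax:
  64,000 × 16% = 10,240
  175,000 × 21% = 36,750
  68,100 × 32% = 21,792
  → 68,782

68,782 > 51,820, so the regular income tax governs.

68,782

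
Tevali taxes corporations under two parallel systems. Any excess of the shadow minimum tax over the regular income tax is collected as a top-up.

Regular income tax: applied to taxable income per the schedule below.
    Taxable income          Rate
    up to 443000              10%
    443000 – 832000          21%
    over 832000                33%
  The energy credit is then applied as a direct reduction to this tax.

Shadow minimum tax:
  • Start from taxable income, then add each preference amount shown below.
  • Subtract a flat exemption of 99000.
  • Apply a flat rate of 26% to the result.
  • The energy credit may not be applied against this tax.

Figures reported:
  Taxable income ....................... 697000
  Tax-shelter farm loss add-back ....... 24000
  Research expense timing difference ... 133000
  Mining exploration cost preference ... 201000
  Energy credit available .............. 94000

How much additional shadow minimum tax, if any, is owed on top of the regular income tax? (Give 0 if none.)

244920

Regular income tax:
  443000 × 10% = 44300
  254000 × 21% = 53340
  → 97640
  Less energy credit 94000 → 3640

Shadow minimum tax:
  Adjusted income: 697000 + 24000 + 133000 + 201000 = 1055000
  Less exemption 99000 → base 956000
  956000 × 26% = 248560

Excess of shadow minimum tax over regular income tax: 248560 − 3640 = 244920.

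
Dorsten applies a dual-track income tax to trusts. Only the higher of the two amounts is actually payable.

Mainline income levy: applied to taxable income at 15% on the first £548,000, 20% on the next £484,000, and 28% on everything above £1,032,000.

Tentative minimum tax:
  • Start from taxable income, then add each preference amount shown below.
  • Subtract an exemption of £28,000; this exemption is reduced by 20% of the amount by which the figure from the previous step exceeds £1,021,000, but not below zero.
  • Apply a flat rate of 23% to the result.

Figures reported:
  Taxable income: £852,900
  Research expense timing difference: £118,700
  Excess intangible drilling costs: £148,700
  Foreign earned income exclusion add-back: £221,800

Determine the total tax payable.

Tentative minimum tax:
  Adjusted income: £852,900 + £118,700 + £148,700 + £221,800 = £1,342,100
  Exemption: 20% × (£1,342,100 − £1,021,000) = £64,220 ≥ £28,000, so the exemption is fully phased out
  Base: £1,342,100 − £0 = £1,342,100
  £1,342,100 × 23% = £308,683

Mainline income levy:
  £548,000 × 15% = £82,200
  £304,900 × 20% = £60,980
  → £143,180

£308,683 > £143,180, so the tentative minimum tax is the binding amount.

£308,683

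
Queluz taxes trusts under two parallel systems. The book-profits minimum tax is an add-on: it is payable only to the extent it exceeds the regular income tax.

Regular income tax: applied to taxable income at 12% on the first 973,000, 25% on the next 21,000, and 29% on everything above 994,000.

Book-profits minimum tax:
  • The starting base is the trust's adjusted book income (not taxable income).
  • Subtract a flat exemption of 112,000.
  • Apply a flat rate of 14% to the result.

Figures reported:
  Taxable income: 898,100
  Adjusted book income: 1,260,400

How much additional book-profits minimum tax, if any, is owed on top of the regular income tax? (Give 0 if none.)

Book-profits minimum tax:
  Base (adjusted book income): 1,260,400
  Less exemption 112,000 → base 1,148,400
  1,148,400 × 14% = 160,776

Regular income tax:
  898,100 × 12% = 107,772

Excess of book-profits minimum tax over regular income tax: 160,776 − 107,772 = 53,004.

53,004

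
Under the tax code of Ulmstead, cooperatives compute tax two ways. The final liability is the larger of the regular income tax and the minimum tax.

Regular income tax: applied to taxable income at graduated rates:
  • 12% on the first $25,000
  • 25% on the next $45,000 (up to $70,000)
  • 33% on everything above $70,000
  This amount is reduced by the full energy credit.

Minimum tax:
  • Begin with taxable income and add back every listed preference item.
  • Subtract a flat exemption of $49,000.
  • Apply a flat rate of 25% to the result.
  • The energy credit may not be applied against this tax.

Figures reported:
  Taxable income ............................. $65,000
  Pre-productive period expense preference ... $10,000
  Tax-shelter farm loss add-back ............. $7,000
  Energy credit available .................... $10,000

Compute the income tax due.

Minimum tax:
  Adjusted income: $65,000 + $10,000 + $7,000 = $82,000
  Less exemption $49,000 → base $33,000
  $33,000 × 25% = $8,250

Regular income tax:
  $25,000 × 12% = $3,000
  $40,000 × 25% = $10,000
  → $13,000
  Less energy credit $10,000 → $3,000

$8,250 > $3,000, so the minimum tax is the binding amount.

$8,250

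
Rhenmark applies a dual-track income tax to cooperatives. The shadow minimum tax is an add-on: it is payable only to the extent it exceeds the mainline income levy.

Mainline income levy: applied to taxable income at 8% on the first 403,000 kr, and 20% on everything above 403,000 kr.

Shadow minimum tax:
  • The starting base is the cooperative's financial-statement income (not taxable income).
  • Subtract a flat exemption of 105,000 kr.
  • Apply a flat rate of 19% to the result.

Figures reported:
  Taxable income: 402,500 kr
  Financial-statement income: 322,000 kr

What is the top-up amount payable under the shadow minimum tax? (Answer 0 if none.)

9,030 kr

Shadow minimum tax:
  Base (financial-statement income): 322,000 kr
  Less exemption 105,000 kr → base 217,000 kr
  217,000 kr × 19% = 41,230 kr

Mainline income levy:
  402,500 kr × 8% = 32,200 kr

Excess of shadow minimum tax over mainline income levy: 41,230 kr − 32,200 kr = 9,030 kr.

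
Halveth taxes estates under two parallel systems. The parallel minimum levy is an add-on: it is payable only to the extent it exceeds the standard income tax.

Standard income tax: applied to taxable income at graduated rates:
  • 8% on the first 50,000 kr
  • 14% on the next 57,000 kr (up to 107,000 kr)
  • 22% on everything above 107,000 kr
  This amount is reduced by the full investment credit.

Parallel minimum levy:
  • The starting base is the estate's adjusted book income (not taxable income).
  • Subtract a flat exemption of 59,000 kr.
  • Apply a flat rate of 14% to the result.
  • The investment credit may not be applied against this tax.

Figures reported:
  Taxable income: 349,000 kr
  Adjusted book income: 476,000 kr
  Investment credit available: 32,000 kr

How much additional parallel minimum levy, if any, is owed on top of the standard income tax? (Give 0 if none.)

25,160 kr

Standard income tax:
  50,000 kr × 8% = 4,000 kr
  57,000 kr × 14% = 7,980 kr
  242,000 kr × 22% = 53,240 kr
  → 65,220 kr
  Less investment credit 32,000 kr → 33,220 kr

Parallel minimum levy:
  Base (adjusted book income): 476,000 kr
  Less exemption 59,000 kr → base 417,000 kr
  417,000 kr × 14% = 58,380 kr

Excess of parallel minimum levy over standard income tax: 58,380 kr − 33,220 kr = 25,160 kr.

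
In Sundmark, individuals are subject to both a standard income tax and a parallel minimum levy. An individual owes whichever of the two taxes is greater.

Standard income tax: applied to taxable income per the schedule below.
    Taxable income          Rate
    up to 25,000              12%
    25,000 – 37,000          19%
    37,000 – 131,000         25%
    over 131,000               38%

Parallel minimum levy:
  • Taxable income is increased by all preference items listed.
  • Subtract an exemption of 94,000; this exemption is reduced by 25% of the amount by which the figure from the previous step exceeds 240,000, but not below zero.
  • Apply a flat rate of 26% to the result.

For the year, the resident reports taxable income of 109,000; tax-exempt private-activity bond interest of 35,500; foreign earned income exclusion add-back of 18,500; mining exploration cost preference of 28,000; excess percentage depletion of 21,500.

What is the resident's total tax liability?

Parallel minimum levy:
  Adjusted income: 109,000 + 35,500 + 18,500 + 28,000 + 21,500 = 212,500
  Exemption: 212,500 ≤ 240,000, so full 94,000 applies
  Base: 212,500 − 94,000 = 118,500
  118,500 × 26% = 30,810

Standard income tax:
  25,000 × 12% = 3,000
  12,000 × 19% = 2,280
  72,000 × 25% = 18,000
  → 23,280

30,810 > 23,280, so the parallel minimum levy is the binding amount.

30,810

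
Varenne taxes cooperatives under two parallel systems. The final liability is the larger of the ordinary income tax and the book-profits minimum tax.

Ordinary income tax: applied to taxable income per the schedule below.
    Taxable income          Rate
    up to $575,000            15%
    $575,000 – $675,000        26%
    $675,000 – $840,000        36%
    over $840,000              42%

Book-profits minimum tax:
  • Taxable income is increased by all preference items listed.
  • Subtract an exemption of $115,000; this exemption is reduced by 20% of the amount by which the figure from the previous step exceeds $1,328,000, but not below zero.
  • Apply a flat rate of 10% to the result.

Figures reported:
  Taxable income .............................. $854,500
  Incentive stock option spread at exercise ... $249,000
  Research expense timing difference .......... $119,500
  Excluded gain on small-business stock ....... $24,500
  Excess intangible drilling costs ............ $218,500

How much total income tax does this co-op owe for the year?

Ordinary income tax:
  $575,000 × 15% = $86,250
  $100,000 × 26% = $26,000
  $165,000 × 36% = $59,400
  $14,500 × 42% = $6,090
  → $177,740

Book-profits minimum tax:
  Adjusted income: $854,500 + $249,000 + $119,500 + $24,500 + $218,500 = $1,466,000
  Exemption: $115,000 − 20% × ($1,466,000 − $1,328,000) = $115,000 − $27,600 = $87,400
  Base: $1,466,000 − $87,400 = $1,378,600
  $1,378,600 × 10% = $137,860

$177,740 > $137,860, so the ordinary income tax governs.

$177,740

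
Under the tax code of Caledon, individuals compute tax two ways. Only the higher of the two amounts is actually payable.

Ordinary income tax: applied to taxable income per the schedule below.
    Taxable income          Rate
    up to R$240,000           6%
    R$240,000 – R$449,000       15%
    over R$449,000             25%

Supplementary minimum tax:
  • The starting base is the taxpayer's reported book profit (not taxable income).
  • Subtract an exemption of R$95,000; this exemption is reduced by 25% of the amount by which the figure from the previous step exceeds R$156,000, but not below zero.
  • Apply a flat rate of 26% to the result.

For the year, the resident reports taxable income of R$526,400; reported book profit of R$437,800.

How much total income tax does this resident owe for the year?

R$107,445

Supplementary minimum tax:
  Base (reported book profit): R$437,800
  Exemption: R$95,000 − 25% × (R$437,800 − R$156,000) = R$95,000 − R$70,450 = R$24,550
  Base: R$437,800 − R$24,550 = R$413,250
  R$413,250 × 26% = R$107,445

Ordinary income tax:
  R$240,000 × 6% = R$14,400
  R$209,000 × 15% = R$31,350
  R$77,400 × 25% = R$19,350
  → R$65,100

R$107,445 > R$65,100, so the supplementary minimum tax is the binding amount.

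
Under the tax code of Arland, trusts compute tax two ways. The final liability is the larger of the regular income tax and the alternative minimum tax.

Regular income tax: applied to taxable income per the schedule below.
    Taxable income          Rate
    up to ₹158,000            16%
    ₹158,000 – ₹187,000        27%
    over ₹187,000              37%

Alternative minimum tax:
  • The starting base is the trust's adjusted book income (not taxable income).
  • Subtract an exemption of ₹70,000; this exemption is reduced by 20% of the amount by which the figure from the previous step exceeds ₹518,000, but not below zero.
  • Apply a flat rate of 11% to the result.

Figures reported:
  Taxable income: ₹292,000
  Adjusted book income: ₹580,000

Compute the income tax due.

₹71,960

Alternative minimum tax:
  Base (adjusted book income): ₹580,000
  Exemption: ₹70,000 − 20% × (₹580,000 − ₹518,000) = ₹70,000 − ₹12,400 = ₹57,600
  Base: ₹580,000 − ₹57,600 = ₹522,400
  ₹522,400 × 11% = ₹57,464

Regular income tax:
  ₹158,000 × 16% = ₹25,280
  ₹29,000 × 27% = ₹7,830
  ₹105,000 × 37% = ₹38,850
  → ₹71,960

₹71,960 > ₹57,464, so the regular income tax governs.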